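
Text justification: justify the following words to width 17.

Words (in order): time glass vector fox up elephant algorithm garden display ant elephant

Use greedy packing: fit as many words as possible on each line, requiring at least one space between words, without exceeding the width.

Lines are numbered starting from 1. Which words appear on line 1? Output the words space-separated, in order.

Answer: time glass vector

Derivation:
Line 1: ['time', 'glass', 'vector'] (min_width=17, slack=0)
Line 2: ['fox', 'up', 'elephant'] (min_width=15, slack=2)
Line 3: ['algorithm', 'garden'] (min_width=16, slack=1)
Line 4: ['display', 'ant'] (min_width=11, slack=6)
Line 5: ['elephant'] (min_width=8, slack=9)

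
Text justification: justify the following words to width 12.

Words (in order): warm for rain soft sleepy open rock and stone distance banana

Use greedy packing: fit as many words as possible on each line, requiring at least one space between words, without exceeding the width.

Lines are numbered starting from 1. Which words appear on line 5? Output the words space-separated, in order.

Line 1: ['warm', 'for'] (min_width=8, slack=4)
Line 2: ['rain', 'soft'] (min_width=9, slack=3)
Line 3: ['sleepy', 'open'] (min_width=11, slack=1)
Line 4: ['rock', 'and'] (min_width=8, slack=4)
Line 5: ['stone'] (min_width=5, slack=7)
Line 6: ['distance'] (min_width=8, slack=4)
Line 7: ['banana'] (min_width=6, slack=6)

Answer: stone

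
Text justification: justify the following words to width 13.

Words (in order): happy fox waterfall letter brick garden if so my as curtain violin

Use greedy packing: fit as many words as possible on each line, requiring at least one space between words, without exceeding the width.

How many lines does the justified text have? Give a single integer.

Answer: 6

Derivation:
Line 1: ['happy', 'fox'] (min_width=9, slack=4)
Line 2: ['waterfall'] (min_width=9, slack=4)
Line 3: ['letter', 'brick'] (min_width=12, slack=1)
Line 4: ['garden', 'if', 'so'] (min_width=12, slack=1)
Line 5: ['my', 'as', 'curtain'] (min_width=13, slack=0)
Line 6: ['violin'] (min_width=6, slack=7)
Total lines: 6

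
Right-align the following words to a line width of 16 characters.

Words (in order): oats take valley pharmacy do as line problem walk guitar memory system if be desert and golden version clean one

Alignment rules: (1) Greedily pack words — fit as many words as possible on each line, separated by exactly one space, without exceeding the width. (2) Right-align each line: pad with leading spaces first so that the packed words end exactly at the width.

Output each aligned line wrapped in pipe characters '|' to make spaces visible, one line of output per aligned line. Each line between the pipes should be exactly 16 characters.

Line 1: ['oats', 'take', 'valley'] (min_width=16, slack=0)
Line 2: ['pharmacy', 'do', 'as'] (min_width=14, slack=2)
Line 3: ['line', 'problem'] (min_width=12, slack=4)
Line 4: ['walk', 'guitar'] (min_width=11, slack=5)
Line 5: ['memory', 'system', 'if'] (min_width=16, slack=0)
Line 6: ['be', 'desert', 'and'] (min_width=13, slack=3)
Line 7: ['golden', 'version'] (min_width=14, slack=2)
Line 8: ['clean', 'one'] (min_width=9, slack=7)

Answer: |oats take valley|
|  pharmacy do as|
|    line problem|
|     walk guitar|
|memory system if|
|   be desert and|
|  golden version|
|       clean one|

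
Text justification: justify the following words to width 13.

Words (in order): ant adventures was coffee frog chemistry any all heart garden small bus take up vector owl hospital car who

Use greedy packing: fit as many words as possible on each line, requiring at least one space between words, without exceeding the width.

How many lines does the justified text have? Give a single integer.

Line 1: ['ant'] (min_width=3, slack=10)
Line 2: ['adventures'] (min_width=10, slack=3)
Line 3: ['was', 'coffee'] (min_width=10, slack=3)
Line 4: ['frog'] (min_width=4, slack=9)
Line 5: ['chemistry', 'any'] (min_width=13, slack=0)
Line 6: ['all', 'heart'] (min_width=9, slack=4)
Line 7: ['garden', 'small'] (min_width=12, slack=1)
Line 8: ['bus', 'take', 'up'] (min_width=11, slack=2)
Line 9: ['vector', 'owl'] (min_width=10, slack=3)
Line 10: ['hospital', 'car'] (min_width=12, slack=1)
Line 11: ['who'] (min_width=3, slack=10)
Total lines: 11

Answer: 11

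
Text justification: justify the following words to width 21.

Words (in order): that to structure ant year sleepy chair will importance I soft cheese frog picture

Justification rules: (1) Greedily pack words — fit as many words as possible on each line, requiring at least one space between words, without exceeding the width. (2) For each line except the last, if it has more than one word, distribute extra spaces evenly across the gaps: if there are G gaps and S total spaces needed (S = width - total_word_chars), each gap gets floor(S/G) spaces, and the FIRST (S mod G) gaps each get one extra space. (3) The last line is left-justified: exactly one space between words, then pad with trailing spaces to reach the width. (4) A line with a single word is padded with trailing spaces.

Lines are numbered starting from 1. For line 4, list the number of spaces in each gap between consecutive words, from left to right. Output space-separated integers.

Answer: 4 3

Derivation:
Line 1: ['that', 'to', 'structure', 'ant'] (min_width=21, slack=0)
Line 2: ['year', 'sleepy', 'chair'] (min_width=17, slack=4)
Line 3: ['will', 'importance', 'I'] (min_width=17, slack=4)
Line 4: ['soft', 'cheese', 'frog'] (min_width=16, slack=5)
Line 5: ['picture'] (min_width=7, slack=14)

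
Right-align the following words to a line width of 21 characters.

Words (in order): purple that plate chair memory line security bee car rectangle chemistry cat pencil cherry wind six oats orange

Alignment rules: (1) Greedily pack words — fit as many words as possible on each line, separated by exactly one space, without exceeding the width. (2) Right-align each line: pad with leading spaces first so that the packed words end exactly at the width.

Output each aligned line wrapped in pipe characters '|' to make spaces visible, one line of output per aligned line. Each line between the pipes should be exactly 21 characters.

Answer: |    purple that plate|
|    chair memory line|
|     security bee car|
|  rectangle chemistry|
|    cat pencil cherry|
| wind six oats orange|

Derivation:
Line 1: ['purple', 'that', 'plate'] (min_width=17, slack=4)
Line 2: ['chair', 'memory', 'line'] (min_width=17, slack=4)
Line 3: ['security', 'bee', 'car'] (min_width=16, slack=5)
Line 4: ['rectangle', 'chemistry'] (min_width=19, slack=2)
Line 5: ['cat', 'pencil', 'cherry'] (min_width=17, slack=4)
Line 6: ['wind', 'six', 'oats', 'orange'] (min_width=20, slack=1)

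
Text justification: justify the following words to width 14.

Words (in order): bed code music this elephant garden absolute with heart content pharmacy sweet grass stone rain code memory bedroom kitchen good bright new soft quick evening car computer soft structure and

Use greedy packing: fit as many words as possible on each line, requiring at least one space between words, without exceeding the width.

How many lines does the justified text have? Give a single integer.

Line 1: ['bed', 'code', 'music'] (min_width=14, slack=0)
Line 2: ['this', 'elephant'] (min_width=13, slack=1)
Line 3: ['garden'] (min_width=6, slack=8)
Line 4: ['absolute', 'with'] (min_width=13, slack=1)
Line 5: ['heart', 'content'] (min_width=13, slack=1)
Line 6: ['pharmacy', 'sweet'] (min_width=14, slack=0)
Line 7: ['grass', 'stone'] (min_width=11, slack=3)
Line 8: ['rain', 'code'] (min_width=9, slack=5)
Line 9: ['memory', 'bedroom'] (min_width=14, slack=0)
Line 10: ['kitchen', 'good'] (min_width=12, slack=2)
Line 11: ['bright', 'new'] (min_width=10, slack=4)
Line 12: ['soft', 'quick'] (min_width=10, slack=4)
Line 13: ['evening', 'car'] (min_width=11, slack=3)
Line 14: ['computer', 'soft'] (min_width=13, slack=1)
Line 15: ['structure', 'and'] (min_width=13, slack=1)
Total lines: 15

Answer: 15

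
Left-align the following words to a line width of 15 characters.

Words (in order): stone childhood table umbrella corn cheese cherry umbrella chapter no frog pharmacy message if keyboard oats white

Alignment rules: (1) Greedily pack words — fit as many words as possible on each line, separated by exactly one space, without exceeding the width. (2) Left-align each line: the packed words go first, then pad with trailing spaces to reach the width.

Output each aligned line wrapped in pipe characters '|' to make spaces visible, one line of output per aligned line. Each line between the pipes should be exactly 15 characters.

Line 1: ['stone', 'childhood'] (min_width=15, slack=0)
Line 2: ['table', 'umbrella'] (min_width=14, slack=1)
Line 3: ['corn', 'cheese'] (min_width=11, slack=4)
Line 4: ['cherry', 'umbrella'] (min_width=15, slack=0)
Line 5: ['chapter', 'no', 'frog'] (min_width=15, slack=0)
Line 6: ['pharmacy'] (min_width=8, slack=7)
Line 7: ['message', 'if'] (min_width=10, slack=5)
Line 8: ['keyboard', 'oats'] (min_width=13, slack=2)
Line 9: ['white'] (min_width=5, slack=10)

Answer: |stone childhood|
|table umbrella |
|corn cheese    |
|cherry umbrella|
|chapter no frog|
|pharmacy       |
|message if     |
|keyboard oats  |
|white          |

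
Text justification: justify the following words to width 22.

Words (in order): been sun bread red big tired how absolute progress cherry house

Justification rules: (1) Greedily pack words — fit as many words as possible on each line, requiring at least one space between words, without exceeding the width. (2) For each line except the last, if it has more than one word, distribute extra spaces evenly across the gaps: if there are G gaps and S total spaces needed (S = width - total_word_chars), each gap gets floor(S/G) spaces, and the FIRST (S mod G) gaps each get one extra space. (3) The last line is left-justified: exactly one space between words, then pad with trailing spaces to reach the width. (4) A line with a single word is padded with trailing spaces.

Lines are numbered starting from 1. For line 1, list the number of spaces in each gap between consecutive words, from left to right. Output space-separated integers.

Line 1: ['been', 'sun', 'bread', 'red', 'big'] (min_width=22, slack=0)
Line 2: ['tired', 'how', 'absolute'] (min_width=18, slack=4)
Line 3: ['progress', 'cherry', 'house'] (min_width=21, slack=1)

Answer: 1 1 1 1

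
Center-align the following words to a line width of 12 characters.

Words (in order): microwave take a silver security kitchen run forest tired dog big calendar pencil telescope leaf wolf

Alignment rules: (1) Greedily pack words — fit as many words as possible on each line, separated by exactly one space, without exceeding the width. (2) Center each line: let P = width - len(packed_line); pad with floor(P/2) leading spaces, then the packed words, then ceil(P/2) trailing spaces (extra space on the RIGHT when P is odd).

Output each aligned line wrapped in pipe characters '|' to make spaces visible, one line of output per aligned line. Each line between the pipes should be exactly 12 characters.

Line 1: ['microwave'] (min_width=9, slack=3)
Line 2: ['take', 'a'] (min_width=6, slack=6)
Line 3: ['silver'] (min_width=6, slack=6)
Line 4: ['security'] (min_width=8, slack=4)
Line 5: ['kitchen', 'run'] (min_width=11, slack=1)
Line 6: ['forest', 'tired'] (min_width=12, slack=0)
Line 7: ['dog', 'big'] (min_width=7, slack=5)
Line 8: ['calendar'] (min_width=8, slack=4)
Line 9: ['pencil'] (min_width=6, slack=6)
Line 10: ['telescope'] (min_width=9, slack=3)
Line 11: ['leaf', 'wolf'] (min_width=9, slack=3)

Answer: | microwave  |
|   take a   |
|   silver   |
|  security  |
|kitchen run |
|forest tired|
|  dog big   |
|  calendar  |
|   pencil   |
| telescope  |
| leaf wolf  |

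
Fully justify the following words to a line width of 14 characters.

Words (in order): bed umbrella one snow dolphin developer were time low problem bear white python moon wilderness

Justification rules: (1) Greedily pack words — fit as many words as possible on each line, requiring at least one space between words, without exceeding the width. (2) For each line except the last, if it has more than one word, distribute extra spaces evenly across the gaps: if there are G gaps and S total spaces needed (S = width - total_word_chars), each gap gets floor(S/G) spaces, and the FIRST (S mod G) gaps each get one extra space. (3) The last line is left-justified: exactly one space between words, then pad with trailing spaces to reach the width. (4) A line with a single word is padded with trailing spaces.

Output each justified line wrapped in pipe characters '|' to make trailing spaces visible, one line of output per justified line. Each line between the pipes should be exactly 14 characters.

Line 1: ['bed', 'umbrella'] (min_width=12, slack=2)
Line 2: ['one', 'snow'] (min_width=8, slack=6)
Line 3: ['dolphin'] (min_width=7, slack=7)
Line 4: ['developer', 'were'] (min_width=14, slack=0)
Line 5: ['time', 'low'] (min_width=8, slack=6)
Line 6: ['problem', 'bear'] (min_width=12, slack=2)
Line 7: ['white', 'python'] (min_width=12, slack=2)
Line 8: ['moon'] (min_width=4, slack=10)
Line 9: ['wilderness'] (min_width=10, slack=4)

Answer: |bed   umbrella|
|one       snow|
|dolphin       |
|developer were|
|time       low|
|problem   bear|
|white   python|
|moon          |
|wilderness    |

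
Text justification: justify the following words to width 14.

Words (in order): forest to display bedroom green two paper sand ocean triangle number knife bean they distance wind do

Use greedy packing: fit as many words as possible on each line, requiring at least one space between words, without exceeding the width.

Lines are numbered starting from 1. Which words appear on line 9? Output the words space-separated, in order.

Answer: do

Derivation:
Line 1: ['forest', 'to'] (min_width=9, slack=5)
Line 2: ['display'] (min_width=7, slack=7)
Line 3: ['bedroom', 'green'] (min_width=13, slack=1)
Line 4: ['two', 'paper', 'sand'] (min_width=14, slack=0)
Line 5: ['ocean', 'triangle'] (min_width=14, slack=0)
Line 6: ['number', 'knife'] (min_width=12, slack=2)
Line 7: ['bean', 'they'] (min_width=9, slack=5)
Line 8: ['distance', 'wind'] (min_width=13, slack=1)
Line 9: ['do'] (min_width=2, slack=12)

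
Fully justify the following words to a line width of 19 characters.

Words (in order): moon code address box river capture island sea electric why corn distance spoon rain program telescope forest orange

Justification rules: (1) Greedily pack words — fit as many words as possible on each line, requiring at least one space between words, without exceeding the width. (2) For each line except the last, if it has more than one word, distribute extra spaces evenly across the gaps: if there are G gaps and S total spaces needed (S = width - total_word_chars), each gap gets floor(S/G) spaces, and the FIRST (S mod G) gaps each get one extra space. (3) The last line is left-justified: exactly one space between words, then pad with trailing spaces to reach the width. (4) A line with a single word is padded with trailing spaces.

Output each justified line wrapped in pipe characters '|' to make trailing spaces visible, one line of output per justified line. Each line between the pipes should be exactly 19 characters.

Line 1: ['moon', 'code', 'address'] (min_width=17, slack=2)
Line 2: ['box', 'river', 'capture'] (min_width=17, slack=2)
Line 3: ['island', 'sea', 'electric'] (min_width=19, slack=0)
Line 4: ['why', 'corn', 'distance'] (min_width=17, slack=2)
Line 5: ['spoon', 'rain', 'program'] (min_width=18, slack=1)
Line 6: ['telescope', 'forest'] (min_width=16, slack=3)
Line 7: ['orange'] (min_width=6, slack=13)

Answer: |moon  code  address|
|box  river  capture|
|island sea electric|
|why  corn  distance|
|spoon  rain program|
|telescope    forest|
|orange             |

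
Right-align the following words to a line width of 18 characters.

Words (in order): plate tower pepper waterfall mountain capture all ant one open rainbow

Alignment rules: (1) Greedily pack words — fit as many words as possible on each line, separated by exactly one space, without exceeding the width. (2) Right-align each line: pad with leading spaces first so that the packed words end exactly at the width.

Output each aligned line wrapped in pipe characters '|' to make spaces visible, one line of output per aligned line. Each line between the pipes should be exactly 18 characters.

Answer: |plate tower pepper|
|waterfall mountain|
|   capture all ant|
|  one open rainbow|

Derivation:
Line 1: ['plate', 'tower', 'pepper'] (min_width=18, slack=0)
Line 2: ['waterfall', 'mountain'] (min_width=18, slack=0)
Line 3: ['capture', 'all', 'ant'] (min_width=15, slack=3)
Line 4: ['one', 'open', 'rainbow'] (min_width=16, slack=2)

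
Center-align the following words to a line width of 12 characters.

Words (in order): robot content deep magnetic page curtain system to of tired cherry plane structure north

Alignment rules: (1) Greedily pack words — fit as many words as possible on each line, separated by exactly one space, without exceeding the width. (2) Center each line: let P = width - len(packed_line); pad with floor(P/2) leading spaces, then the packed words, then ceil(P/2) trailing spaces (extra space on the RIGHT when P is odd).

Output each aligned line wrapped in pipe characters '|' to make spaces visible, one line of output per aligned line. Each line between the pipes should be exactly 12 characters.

Answer: |   robot    |
|content deep|
|  magnetic  |
|page curtain|
|system to of|
|tired cherry|
|   plane    |
| structure  |
|   north    |

Derivation:
Line 1: ['robot'] (min_width=5, slack=7)
Line 2: ['content', 'deep'] (min_width=12, slack=0)
Line 3: ['magnetic'] (min_width=8, slack=4)
Line 4: ['page', 'curtain'] (min_width=12, slack=0)
Line 5: ['system', 'to', 'of'] (min_width=12, slack=0)
Line 6: ['tired', 'cherry'] (min_width=12, slack=0)
Line 7: ['plane'] (min_width=5, slack=7)
Line 8: ['structure'] (min_width=9, slack=3)
Line 9: ['north'] (min_width=5, slack=7)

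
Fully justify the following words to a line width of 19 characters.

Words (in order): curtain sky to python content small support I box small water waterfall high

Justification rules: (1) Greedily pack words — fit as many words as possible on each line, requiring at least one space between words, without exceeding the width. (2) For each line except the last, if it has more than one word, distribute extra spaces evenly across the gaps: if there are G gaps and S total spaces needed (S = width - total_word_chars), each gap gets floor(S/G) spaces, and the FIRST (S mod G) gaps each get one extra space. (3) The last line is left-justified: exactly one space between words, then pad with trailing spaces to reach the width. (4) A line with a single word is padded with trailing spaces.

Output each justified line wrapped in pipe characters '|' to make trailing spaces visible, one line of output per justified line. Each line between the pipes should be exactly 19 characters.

Line 1: ['curtain', 'sky', 'to'] (min_width=14, slack=5)
Line 2: ['python', 'content'] (min_width=14, slack=5)
Line 3: ['small', 'support', 'I', 'box'] (min_width=19, slack=0)
Line 4: ['small', 'water'] (min_width=11, slack=8)
Line 5: ['waterfall', 'high'] (min_width=14, slack=5)

Answer: |curtain    sky   to|
|python      content|
|small support I box|
|small         water|
|waterfall high     |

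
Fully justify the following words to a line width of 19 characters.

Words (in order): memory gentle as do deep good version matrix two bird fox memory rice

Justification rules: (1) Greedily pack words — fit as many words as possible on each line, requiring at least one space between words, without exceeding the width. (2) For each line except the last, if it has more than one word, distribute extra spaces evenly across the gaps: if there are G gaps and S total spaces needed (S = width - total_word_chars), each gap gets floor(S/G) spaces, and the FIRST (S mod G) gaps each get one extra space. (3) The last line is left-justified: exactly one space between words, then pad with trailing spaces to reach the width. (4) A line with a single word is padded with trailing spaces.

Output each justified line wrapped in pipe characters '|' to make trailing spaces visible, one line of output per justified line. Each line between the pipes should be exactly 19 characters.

Answer: |memory gentle as do|
|deep  good  version|
|matrix two bird fox|
|memory rice        |

Derivation:
Line 1: ['memory', 'gentle', 'as', 'do'] (min_width=19, slack=0)
Line 2: ['deep', 'good', 'version'] (min_width=17, slack=2)
Line 3: ['matrix', 'two', 'bird', 'fox'] (min_width=19, slack=0)
Line 4: ['memory', 'rice'] (min_width=11, slack=8)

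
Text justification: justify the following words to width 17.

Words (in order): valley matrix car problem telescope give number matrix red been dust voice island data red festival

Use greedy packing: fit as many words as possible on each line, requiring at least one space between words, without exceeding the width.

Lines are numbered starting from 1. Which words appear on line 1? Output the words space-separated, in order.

Line 1: ['valley', 'matrix', 'car'] (min_width=17, slack=0)
Line 2: ['problem', 'telescope'] (min_width=17, slack=0)
Line 3: ['give', 'number'] (min_width=11, slack=6)
Line 4: ['matrix', 'red', 'been'] (min_width=15, slack=2)
Line 5: ['dust', 'voice', 'island'] (min_width=17, slack=0)
Line 6: ['data', 'red', 'festival'] (min_width=17, slack=0)

Answer: valley matrix car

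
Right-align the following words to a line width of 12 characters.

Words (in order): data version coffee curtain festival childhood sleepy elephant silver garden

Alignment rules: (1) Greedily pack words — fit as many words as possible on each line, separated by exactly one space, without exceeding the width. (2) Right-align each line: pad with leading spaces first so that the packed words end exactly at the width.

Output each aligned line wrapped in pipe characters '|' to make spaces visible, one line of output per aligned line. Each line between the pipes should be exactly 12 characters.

Answer: |data version|
|      coffee|
|     curtain|
|    festival|
|   childhood|
|      sleepy|
|    elephant|
|      silver|
|      garden|

Derivation:
Line 1: ['data', 'version'] (min_width=12, slack=0)
Line 2: ['coffee'] (min_width=6, slack=6)
Line 3: ['curtain'] (min_width=7, slack=5)
Line 4: ['festival'] (min_width=8, slack=4)
Line 5: ['childhood'] (min_width=9, slack=3)
Line 6: ['sleepy'] (min_width=6, slack=6)
Line 7: ['elephant'] (min_width=8, slack=4)
Line 8: ['silver'] (min_width=6, slack=6)
Line 9: ['garden'] (min_width=6, slack=6)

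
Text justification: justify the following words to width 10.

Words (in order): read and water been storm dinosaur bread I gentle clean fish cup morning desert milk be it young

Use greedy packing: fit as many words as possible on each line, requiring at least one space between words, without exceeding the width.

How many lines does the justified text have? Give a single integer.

Answer: 12

Derivation:
Line 1: ['read', 'and'] (min_width=8, slack=2)
Line 2: ['water', 'been'] (min_width=10, slack=0)
Line 3: ['storm'] (min_width=5, slack=5)
Line 4: ['dinosaur'] (min_width=8, slack=2)
Line 5: ['bread', 'I'] (min_width=7, slack=3)
Line 6: ['gentle'] (min_width=6, slack=4)
Line 7: ['clean', 'fish'] (min_width=10, slack=0)
Line 8: ['cup'] (min_width=3, slack=7)
Line 9: ['morning'] (min_width=7, slack=3)
Line 10: ['desert'] (min_width=6, slack=4)
Line 11: ['milk', 'be', 'it'] (min_width=10, slack=0)
Line 12: ['young'] (min_width=5, slack=5)
Total lines: 12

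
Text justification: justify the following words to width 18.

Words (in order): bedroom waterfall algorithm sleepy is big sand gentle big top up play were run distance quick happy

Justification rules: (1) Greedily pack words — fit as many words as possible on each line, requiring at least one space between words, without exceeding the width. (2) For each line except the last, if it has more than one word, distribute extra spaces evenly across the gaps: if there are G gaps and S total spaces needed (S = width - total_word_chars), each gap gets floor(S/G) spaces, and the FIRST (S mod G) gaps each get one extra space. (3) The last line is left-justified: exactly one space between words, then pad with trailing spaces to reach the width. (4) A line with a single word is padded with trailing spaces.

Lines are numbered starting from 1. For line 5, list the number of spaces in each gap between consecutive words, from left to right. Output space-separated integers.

Line 1: ['bedroom', 'waterfall'] (min_width=17, slack=1)
Line 2: ['algorithm', 'sleepy'] (min_width=16, slack=2)
Line 3: ['is', 'big', 'sand', 'gentle'] (min_width=18, slack=0)
Line 4: ['big', 'top', 'up', 'play'] (min_width=15, slack=3)
Line 5: ['were', 'run', 'distance'] (min_width=17, slack=1)
Line 6: ['quick', 'happy'] (min_width=11, slack=7)

Answer: 2 1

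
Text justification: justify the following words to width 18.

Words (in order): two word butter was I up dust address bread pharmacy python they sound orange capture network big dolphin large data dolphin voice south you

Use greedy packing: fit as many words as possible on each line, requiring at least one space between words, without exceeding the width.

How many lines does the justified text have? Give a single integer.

Answer: 9

Derivation:
Line 1: ['two', 'word', 'butter'] (min_width=15, slack=3)
Line 2: ['was', 'I', 'up', 'dust'] (min_width=13, slack=5)
Line 3: ['address', 'bread'] (min_width=13, slack=5)
Line 4: ['pharmacy', 'python'] (min_width=15, slack=3)
Line 5: ['they', 'sound', 'orange'] (min_width=17, slack=1)
Line 6: ['capture', 'network'] (min_width=15, slack=3)
Line 7: ['big', 'dolphin', 'large'] (min_width=17, slack=1)
Line 8: ['data', 'dolphin', 'voice'] (min_width=18, slack=0)
Line 9: ['south', 'you'] (min_width=9, slack=9)
Total lines: 9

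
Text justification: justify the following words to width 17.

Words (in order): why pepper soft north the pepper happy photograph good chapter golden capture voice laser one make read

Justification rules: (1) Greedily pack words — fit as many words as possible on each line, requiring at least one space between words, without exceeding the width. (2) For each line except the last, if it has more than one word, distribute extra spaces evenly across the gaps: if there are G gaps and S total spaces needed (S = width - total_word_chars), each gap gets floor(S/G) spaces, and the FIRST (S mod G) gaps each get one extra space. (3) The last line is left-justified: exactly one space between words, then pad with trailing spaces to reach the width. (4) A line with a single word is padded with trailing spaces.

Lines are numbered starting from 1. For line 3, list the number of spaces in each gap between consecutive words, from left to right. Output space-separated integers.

Line 1: ['why', 'pepper', 'soft'] (min_width=15, slack=2)
Line 2: ['north', 'the', 'pepper'] (min_width=16, slack=1)
Line 3: ['happy', 'photograph'] (min_width=16, slack=1)
Line 4: ['good', 'chapter'] (min_width=12, slack=5)
Line 5: ['golden', 'capture'] (min_width=14, slack=3)
Line 6: ['voice', 'laser', 'one'] (min_width=15, slack=2)
Line 7: ['make', 'read'] (min_width=9, slack=8)

Answer: 2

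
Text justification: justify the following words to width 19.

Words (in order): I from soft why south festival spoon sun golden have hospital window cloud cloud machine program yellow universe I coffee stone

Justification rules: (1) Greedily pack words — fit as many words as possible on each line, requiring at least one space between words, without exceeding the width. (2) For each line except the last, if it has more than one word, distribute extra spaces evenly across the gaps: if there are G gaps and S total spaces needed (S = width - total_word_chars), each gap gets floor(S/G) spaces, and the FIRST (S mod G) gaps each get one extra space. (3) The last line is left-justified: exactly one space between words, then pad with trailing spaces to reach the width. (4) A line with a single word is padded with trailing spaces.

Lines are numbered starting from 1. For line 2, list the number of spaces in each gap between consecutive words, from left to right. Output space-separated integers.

Line 1: ['I', 'from', 'soft', 'why'] (min_width=15, slack=4)
Line 2: ['south', 'festival'] (min_width=14, slack=5)
Line 3: ['spoon', 'sun', 'golden'] (min_width=16, slack=3)
Line 4: ['have', 'hospital'] (min_width=13, slack=6)
Line 5: ['window', 'cloud', 'cloud'] (min_width=18, slack=1)
Line 6: ['machine', 'program'] (min_width=15, slack=4)
Line 7: ['yellow', 'universe', 'I'] (min_width=17, slack=2)
Line 8: ['coffee', 'stone'] (min_width=12, slack=7)

Answer: 6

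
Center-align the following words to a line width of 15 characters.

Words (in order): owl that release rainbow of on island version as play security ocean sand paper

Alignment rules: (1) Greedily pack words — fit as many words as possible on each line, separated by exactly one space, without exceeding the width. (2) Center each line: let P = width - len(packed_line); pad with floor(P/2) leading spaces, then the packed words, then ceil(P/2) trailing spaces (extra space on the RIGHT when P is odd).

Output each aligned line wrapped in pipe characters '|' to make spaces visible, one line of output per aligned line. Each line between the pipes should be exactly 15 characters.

Line 1: ['owl', 'that'] (min_width=8, slack=7)
Line 2: ['release', 'rainbow'] (min_width=15, slack=0)
Line 3: ['of', 'on', 'island'] (min_width=12, slack=3)
Line 4: ['version', 'as', 'play'] (min_width=15, slack=0)
Line 5: ['security', 'ocean'] (min_width=14, slack=1)
Line 6: ['sand', 'paper'] (min_width=10, slack=5)

Answer: |   owl that    |
|release rainbow|
| of on island  |
|version as play|
|security ocean |
|  sand paper   |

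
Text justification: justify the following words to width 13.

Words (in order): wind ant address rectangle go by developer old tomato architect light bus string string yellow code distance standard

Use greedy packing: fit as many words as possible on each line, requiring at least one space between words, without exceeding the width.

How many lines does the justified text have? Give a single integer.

Line 1: ['wind', 'ant'] (min_width=8, slack=5)
Line 2: ['address'] (min_width=7, slack=6)
Line 3: ['rectangle', 'go'] (min_width=12, slack=1)
Line 4: ['by', 'developer'] (min_width=12, slack=1)
Line 5: ['old', 'tomato'] (min_width=10, slack=3)
Line 6: ['architect'] (min_width=9, slack=4)
Line 7: ['light', 'bus'] (min_width=9, slack=4)
Line 8: ['string', 'string'] (min_width=13, slack=0)
Line 9: ['yellow', 'code'] (min_width=11, slack=2)
Line 10: ['distance'] (min_width=8, slack=5)
Line 11: ['standard'] (min_width=8, slack=5)
Total lines: 11

Answer: 11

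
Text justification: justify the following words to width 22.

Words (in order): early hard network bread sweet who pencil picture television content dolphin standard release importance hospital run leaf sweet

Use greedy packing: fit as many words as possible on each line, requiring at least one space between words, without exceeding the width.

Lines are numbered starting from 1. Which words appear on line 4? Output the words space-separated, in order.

Line 1: ['early', 'hard', 'network'] (min_width=18, slack=4)
Line 2: ['bread', 'sweet', 'who', 'pencil'] (min_width=22, slack=0)
Line 3: ['picture', 'television'] (min_width=18, slack=4)
Line 4: ['content', 'dolphin'] (min_width=15, slack=7)
Line 5: ['standard', 'release'] (min_width=16, slack=6)
Line 6: ['importance', 'hospital'] (min_width=19, slack=3)
Line 7: ['run', 'leaf', 'sweet'] (min_width=14, slack=8)

Answer: content dolphin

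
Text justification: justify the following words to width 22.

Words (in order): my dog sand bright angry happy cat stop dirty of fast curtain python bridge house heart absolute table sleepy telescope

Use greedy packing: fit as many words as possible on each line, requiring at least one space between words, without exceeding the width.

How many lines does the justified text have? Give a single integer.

Answer: 6

Derivation:
Line 1: ['my', 'dog', 'sand', 'bright'] (min_width=18, slack=4)
Line 2: ['angry', 'happy', 'cat', 'stop'] (min_width=20, slack=2)
Line 3: ['dirty', 'of', 'fast', 'curtain'] (min_width=21, slack=1)
Line 4: ['python', 'bridge', 'house'] (min_width=19, slack=3)
Line 5: ['heart', 'absolute', 'table'] (min_width=20, slack=2)
Line 6: ['sleepy', 'telescope'] (min_width=16, slack=6)
Total lines: 6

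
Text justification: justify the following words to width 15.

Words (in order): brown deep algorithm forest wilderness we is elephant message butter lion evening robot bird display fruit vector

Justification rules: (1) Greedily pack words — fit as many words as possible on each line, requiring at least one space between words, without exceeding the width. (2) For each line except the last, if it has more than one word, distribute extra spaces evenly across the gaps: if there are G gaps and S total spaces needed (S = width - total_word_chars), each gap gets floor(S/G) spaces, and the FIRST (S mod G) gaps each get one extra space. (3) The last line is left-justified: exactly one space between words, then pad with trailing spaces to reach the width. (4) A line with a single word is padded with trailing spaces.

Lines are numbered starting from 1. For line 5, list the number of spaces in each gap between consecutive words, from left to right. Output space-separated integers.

Line 1: ['brown', 'deep'] (min_width=10, slack=5)
Line 2: ['algorithm'] (min_width=9, slack=6)
Line 3: ['forest'] (min_width=6, slack=9)
Line 4: ['wilderness', 'we'] (min_width=13, slack=2)
Line 5: ['is', 'elephant'] (min_width=11, slack=4)
Line 6: ['message', 'butter'] (min_width=14, slack=1)
Line 7: ['lion', 'evening'] (min_width=12, slack=3)
Line 8: ['robot', 'bird'] (min_width=10, slack=5)
Line 9: ['display', 'fruit'] (min_width=13, slack=2)
Line 10: ['vector'] (min_width=6, slack=9)

Answer: 5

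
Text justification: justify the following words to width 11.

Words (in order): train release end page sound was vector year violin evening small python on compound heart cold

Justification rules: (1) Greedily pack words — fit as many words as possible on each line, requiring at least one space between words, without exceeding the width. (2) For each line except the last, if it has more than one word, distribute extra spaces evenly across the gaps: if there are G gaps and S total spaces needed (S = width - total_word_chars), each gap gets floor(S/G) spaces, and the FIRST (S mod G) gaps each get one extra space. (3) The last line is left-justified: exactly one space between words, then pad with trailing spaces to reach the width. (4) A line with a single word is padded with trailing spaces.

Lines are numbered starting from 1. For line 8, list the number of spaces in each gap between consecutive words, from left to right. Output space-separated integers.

Answer: 3

Derivation:
Line 1: ['train'] (min_width=5, slack=6)
Line 2: ['release', 'end'] (min_width=11, slack=0)
Line 3: ['page', 'sound'] (min_width=10, slack=1)
Line 4: ['was', 'vector'] (min_width=10, slack=1)
Line 5: ['year', 'violin'] (min_width=11, slack=0)
Line 6: ['evening'] (min_width=7, slack=4)
Line 7: ['small'] (min_width=5, slack=6)
Line 8: ['python', 'on'] (min_width=9, slack=2)
Line 9: ['compound'] (min_width=8, slack=3)
Line 10: ['heart', 'cold'] (min_width=10, slack=1)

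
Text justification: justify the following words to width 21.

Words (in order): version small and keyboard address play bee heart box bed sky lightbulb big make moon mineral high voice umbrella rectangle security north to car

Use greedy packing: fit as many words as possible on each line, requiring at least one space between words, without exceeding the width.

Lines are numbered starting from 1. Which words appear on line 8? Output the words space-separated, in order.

Line 1: ['version', 'small', 'and'] (min_width=17, slack=4)
Line 2: ['keyboard', 'address', 'play'] (min_width=21, slack=0)
Line 3: ['bee', 'heart', 'box', 'bed', 'sky'] (min_width=21, slack=0)
Line 4: ['lightbulb', 'big', 'make'] (min_width=18, slack=3)
Line 5: ['moon', 'mineral', 'high'] (min_width=17, slack=4)
Line 6: ['voice', 'umbrella'] (min_width=14, slack=7)
Line 7: ['rectangle', 'security'] (min_width=18, slack=3)
Line 8: ['north', 'to', 'car'] (min_width=12, slack=9)

Answer: north to car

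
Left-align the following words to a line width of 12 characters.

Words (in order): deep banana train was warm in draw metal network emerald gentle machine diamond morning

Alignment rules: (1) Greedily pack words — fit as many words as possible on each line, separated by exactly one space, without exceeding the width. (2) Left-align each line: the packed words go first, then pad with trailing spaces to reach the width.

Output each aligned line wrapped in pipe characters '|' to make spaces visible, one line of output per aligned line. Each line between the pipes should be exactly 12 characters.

Line 1: ['deep', 'banana'] (min_width=11, slack=1)
Line 2: ['train', 'was'] (min_width=9, slack=3)
Line 3: ['warm', 'in', 'draw'] (min_width=12, slack=0)
Line 4: ['metal'] (min_width=5, slack=7)
Line 5: ['network'] (min_width=7, slack=5)
Line 6: ['emerald'] (min_width=7, slack=5)
Line 7: ['gentle'] (min_width=6, slack=6)
Line 8: ['machine'] (min_width=7, slack=5)
Line 9: ['diamond'] (min_width=7, slack=5)
Line 10: ['morning'] (min_width=7, slack=5)

Answer: |deep banana |
|train was   |
|warm in draw|
|metal       |
|network     |
|emerald     |
|gentle      |
|machine     |
|diamond     |
|morning     |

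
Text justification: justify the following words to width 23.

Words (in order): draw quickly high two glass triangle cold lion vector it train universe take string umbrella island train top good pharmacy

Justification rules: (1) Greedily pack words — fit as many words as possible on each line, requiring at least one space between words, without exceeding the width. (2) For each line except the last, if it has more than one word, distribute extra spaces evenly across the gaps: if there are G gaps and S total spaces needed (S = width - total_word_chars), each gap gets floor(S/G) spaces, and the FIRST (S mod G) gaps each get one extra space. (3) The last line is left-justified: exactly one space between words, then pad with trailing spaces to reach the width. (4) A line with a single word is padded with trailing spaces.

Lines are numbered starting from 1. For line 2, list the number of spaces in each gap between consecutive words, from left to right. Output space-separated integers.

Answer: 3 3

Derivation:
Line 1: ['draw', 'quickly', 'high', 'two'] (min_width=21, slack=2)
Line 2: ['glass', 'triangle', 'cold'] (min_width=19, slack=4)
Line 3: ['lion', 'vector', 'it', 'train'] (min_width=20, slack=3)
Line 4: ['universe', 'take', 'string'] (min_width=20, slack=3)
Line 5: ['umbrella', 'island', 'train'] (min_width=21, slack=2)
Line 6: ['top', 'good', 'pharmacy'] (min_width=17, slack=6)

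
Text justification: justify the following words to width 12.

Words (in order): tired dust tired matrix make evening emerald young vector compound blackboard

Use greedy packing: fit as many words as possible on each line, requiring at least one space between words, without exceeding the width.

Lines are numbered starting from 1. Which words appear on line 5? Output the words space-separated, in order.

Line 1: ['tired', 'dust'] (min_width=10, slack=2)
Line 2: ['tired', 'matrix'] (min_width=12, slack=0)
Line 3: ['make', 'evening'] (min_width=12, slack=0)
Line 4: ['emerald'] (min_width=7, slack=5)
Line 5: ['young', 'vector'] (min_width=12, slack=0)
Line 6: ['compound'] (min_width=8, slack=4)
Line 7: ['blackboard'] (min_width=10, slack=2)

Answer: young vector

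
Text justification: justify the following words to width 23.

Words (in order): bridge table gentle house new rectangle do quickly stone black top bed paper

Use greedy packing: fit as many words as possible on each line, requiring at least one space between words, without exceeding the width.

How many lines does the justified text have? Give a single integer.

Line 1: ['bridge', 'table', 'gentle'] (min_width=19, slack=4)
Line 2: ['house', 'new', 'rectangle', 'do'] (min_width=22, slack=1)
Line 3: ['quickly', 'stone', 'black', 'top'] (min_width=23, slack=0)
Line 4: ['bed', 'paper'] (min_width=9, slack=14)
Total lines: 4

Answer: 4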